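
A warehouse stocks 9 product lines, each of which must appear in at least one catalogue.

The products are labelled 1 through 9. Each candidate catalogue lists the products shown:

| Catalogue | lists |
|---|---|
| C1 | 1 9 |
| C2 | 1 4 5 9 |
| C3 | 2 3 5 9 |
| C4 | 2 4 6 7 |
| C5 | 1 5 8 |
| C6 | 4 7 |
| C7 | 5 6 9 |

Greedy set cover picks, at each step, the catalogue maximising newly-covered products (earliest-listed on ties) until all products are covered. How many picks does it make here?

Greedy: pick C2 (covers 4 new) → pick C4 (covers 3 new) → pick C3 (covers 1 new) → pick C5 (covers 1 new). Total picks: 4.
(The true minimum cover uses only 3 catalogues, so greedy is not optimal here.)

4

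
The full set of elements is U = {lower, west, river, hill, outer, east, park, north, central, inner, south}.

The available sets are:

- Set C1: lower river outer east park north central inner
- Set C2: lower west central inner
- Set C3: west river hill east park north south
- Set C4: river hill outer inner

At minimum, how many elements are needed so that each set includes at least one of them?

H = {hill, central} meets every set (each contains at least one member of H), and |H| = 2.
No single element lies in every set, so at least 2 are needed and 2 is optimal.

2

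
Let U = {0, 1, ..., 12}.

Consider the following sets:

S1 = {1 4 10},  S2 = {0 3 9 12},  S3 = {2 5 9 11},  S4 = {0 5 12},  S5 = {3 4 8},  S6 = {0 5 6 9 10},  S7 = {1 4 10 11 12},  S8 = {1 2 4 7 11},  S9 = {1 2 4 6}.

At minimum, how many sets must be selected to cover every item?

4

S2, S5, S6, and S8 cover everything between them: the union {0, 1, 2, 3, 4, 5, 6, 7, 8, 9, 10, 11, 12} is all of U.
No 3 of the 9 sets cover everything (all 84 combinations miss at least one item), so 4 is optimal.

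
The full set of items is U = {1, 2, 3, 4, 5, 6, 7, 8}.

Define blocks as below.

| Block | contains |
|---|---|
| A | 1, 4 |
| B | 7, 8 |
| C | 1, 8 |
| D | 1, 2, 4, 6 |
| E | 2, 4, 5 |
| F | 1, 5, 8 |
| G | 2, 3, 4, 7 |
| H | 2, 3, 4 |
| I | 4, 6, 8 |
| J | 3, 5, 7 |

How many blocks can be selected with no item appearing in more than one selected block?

2

A, B are pairwise disjoint (A={1,4}; B={7,8}).
Every remaining block overlaps one of these, and no 3 of the listed blocks are pairwise disjoint, so 2 is the maximum.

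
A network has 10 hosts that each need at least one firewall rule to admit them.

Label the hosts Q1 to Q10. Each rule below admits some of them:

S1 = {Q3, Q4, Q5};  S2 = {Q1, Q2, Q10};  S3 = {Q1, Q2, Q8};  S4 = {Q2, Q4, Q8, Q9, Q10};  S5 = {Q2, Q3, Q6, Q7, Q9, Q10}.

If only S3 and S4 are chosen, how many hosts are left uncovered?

4

Union of S3, S4 = {Q1, Q2, Q4, Q8, Q9, Q10}.
Not covered: Q3, Q5, Q6, Q7 — 4 hosts.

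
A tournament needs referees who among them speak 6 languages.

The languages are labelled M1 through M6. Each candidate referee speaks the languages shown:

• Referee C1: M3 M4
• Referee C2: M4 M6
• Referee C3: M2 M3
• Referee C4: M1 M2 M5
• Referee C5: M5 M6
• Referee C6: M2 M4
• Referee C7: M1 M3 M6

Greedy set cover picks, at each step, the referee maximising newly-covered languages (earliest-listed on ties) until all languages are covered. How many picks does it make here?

3

Greedy: pick C4 (covers 3 new) → pick C1 (covers 2 new) → pick C2 (covers 1 new). Total picks: 3.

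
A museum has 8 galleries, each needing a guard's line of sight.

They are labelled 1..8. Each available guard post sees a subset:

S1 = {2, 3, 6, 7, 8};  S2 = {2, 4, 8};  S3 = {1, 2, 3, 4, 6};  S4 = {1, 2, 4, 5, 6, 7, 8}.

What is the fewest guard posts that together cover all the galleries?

S3 and S4 together: S3 ∪ S4 = {1, 2, 3, 4, 5, 6, 7, 8} — every gallery is covered.
No single guard post has all 8 galleries (the largest, S4, has 7), so 2 is optimal.

2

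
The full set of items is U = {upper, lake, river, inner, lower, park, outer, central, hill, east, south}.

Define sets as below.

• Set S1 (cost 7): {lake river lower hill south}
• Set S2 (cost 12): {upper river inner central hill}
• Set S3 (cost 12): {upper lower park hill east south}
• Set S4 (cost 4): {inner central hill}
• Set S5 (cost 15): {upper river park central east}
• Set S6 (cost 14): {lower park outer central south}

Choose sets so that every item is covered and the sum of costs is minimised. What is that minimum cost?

37

S1, S3, S4, S6 together cover every item (S1 ∪ S3 ∪ S4 ∪ S6 = {upper, lake, river, inner, lower, park, outer, central, hill, east, south}); total cost 7 + 12 + 4 + 14 = 37.
No covering selection has total cost below 37.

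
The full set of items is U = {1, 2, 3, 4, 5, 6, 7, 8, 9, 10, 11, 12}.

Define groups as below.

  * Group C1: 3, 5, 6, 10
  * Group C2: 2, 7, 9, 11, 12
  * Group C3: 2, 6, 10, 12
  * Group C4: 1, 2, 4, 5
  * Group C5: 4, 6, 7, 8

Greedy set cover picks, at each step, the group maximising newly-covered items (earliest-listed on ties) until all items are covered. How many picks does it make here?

Greedy: pick C2 (covers 5 new) → pick C1 (covers 4 new) → pick C4 (covers 2 new) → pick C5 (covers 1 new). Total picks: 4.

4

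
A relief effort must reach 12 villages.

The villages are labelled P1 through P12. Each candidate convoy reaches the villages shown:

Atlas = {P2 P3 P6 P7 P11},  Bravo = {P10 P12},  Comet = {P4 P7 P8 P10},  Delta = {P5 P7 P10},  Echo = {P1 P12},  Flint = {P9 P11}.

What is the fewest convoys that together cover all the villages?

Take {Atlas, Comet, Delta, Echo, Flint}. Their union is {P1, P2, P3, P4, P5, P6, P7, P8, P9, P10, P11, P12}, which is all 12 villages.
No 4 of the 6 convoys cover everything (all 15 combinations miss at least one village), so 5 is optimal.

5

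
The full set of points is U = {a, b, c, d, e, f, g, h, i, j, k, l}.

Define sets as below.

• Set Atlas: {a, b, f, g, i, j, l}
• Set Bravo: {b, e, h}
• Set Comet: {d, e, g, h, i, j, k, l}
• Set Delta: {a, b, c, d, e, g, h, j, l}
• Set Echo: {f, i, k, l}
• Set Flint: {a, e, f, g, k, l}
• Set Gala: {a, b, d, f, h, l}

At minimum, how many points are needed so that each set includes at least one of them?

T = {b, k} meets every set (each contains at least one member of T), and |T| = 2.
The sets Bravo, Echo are pairwise disjoint, so any hitting set needs a separate point for each — at least 2. Hence 2 is optimal.

2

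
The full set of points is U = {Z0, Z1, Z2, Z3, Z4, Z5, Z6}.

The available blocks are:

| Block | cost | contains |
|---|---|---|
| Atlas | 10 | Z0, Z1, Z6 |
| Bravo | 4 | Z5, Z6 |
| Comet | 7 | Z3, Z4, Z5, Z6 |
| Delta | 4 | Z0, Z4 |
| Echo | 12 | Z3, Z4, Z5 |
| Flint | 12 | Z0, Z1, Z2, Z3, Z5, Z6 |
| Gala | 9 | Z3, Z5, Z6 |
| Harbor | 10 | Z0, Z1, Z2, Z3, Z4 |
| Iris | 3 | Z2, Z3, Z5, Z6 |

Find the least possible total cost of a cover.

13

Harbor, Iris together cover every point (Harbor ∪ Iris = {Z0, Z1, Z2, Z3, Z4, Z5, Z6}); total cost 10 + 3 = 13.
The greedy pick Iris, Delta, Atlas costs 17; no covering selection beats 13.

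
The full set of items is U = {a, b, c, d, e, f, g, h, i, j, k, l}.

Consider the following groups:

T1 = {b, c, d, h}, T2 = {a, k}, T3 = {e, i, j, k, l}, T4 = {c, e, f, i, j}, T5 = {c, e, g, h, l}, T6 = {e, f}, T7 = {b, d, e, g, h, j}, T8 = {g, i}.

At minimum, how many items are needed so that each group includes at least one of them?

4

Take T = {f, h, i, k}. Each listed group contains at least one of these, so T is a hitting set of size 4.
The groups T1, T2, T6, T8 are pairwise disjoint, so any hitting set needs a separate item for each — at least 4. Hence 4 is optimal.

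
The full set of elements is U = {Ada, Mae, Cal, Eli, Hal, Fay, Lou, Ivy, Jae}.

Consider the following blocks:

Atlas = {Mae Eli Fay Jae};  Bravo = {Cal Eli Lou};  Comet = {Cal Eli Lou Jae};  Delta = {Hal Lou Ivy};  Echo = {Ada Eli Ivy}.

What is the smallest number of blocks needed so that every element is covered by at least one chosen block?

Atlas and Comet and Delta and Echo together: Atlas ∪ Comet ∪ Delta ∪ Echo = {Ada, Mae, Cal, Eli, Hal, Fay, Lou, Ivy, Jae} — every element is covered.
No 3 of the 5 blocks cover everything (all 10 combinations miss at least one element), so 4 is optimal.

4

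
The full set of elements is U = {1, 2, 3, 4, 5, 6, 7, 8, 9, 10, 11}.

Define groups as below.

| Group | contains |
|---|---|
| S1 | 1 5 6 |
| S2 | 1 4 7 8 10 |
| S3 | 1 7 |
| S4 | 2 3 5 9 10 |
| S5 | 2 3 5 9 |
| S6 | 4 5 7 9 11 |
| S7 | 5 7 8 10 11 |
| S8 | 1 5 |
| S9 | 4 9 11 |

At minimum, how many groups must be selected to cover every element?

4

Take {S1, S5, S7, S9}. Their union is {1, 2, 3, 4, 5, 6, 7, 8, 9, 10, 11}, which is all 11 elements.
No 3 of the 9 groups cover everything (all 84 combinations miss at least one element), so 4 is optimal.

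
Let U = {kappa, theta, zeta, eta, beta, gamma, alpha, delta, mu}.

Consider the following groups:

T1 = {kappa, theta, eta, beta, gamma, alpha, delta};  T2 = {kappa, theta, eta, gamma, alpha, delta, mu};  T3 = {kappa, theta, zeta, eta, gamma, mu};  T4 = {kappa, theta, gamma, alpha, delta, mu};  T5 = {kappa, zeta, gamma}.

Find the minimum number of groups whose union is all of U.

T1 and T3 cover everything between them: the union {kappa, theta, zeta, eta, beta, gamma, alpha, delta, mu} is all of U.
No single group has all 9 elements (the largest, T1, has 7), so 2 is optimal.

2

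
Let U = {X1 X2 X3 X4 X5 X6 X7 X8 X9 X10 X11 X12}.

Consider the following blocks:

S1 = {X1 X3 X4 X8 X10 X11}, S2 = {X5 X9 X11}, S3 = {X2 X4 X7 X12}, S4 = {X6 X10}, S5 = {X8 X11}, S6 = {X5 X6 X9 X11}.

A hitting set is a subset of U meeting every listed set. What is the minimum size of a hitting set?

3

Take H = {X6, X11, X12}. Each listed block contains at least one of these, so H is a hitting set of size 3.
The blocks S3, S4, S5 are pairwise disjoint, so any hitting set needs a separate element for each — at least 3. Hence 3 is optimal.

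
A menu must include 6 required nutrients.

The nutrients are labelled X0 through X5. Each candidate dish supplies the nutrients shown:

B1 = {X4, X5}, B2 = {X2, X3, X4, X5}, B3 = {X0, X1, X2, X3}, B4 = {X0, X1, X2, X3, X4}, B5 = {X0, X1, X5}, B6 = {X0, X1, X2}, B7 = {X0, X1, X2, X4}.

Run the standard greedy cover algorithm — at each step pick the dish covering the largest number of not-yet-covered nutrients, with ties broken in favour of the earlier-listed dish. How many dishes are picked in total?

2

Greedy: pick B4 (covers 5 new) → pick B1 (covers 1 new). Total picks: 2.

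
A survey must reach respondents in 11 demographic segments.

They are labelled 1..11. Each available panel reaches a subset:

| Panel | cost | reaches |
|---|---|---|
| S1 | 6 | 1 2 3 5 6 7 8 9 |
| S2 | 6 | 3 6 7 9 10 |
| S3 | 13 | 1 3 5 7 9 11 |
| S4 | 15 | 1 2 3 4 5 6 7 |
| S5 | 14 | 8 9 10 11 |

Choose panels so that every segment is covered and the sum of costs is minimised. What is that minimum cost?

29

S4, S5 together cover every segment (S4 ∪ S5 = {1, 2, 3, 4, 5, 6, 7, 8, 9, 10, 11}); total cost 15 + 14 = 29.
The greedy pick S1, S2, S3, S4 costs 40; no covering selection beats 29.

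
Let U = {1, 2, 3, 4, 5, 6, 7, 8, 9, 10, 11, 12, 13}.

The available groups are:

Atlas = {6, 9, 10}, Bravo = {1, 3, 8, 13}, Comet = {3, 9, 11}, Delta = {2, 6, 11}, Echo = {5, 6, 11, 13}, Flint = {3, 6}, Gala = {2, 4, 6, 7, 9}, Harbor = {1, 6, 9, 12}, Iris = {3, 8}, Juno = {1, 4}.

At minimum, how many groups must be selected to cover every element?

5

Atlas and Bravo and Echo and Gala and Harbor together: Atlas ∪ Bravo ∪ Echo ∪ Gala ∪ Harbor = {1, 2, 3, 4, 5, 6, 7, 8, 9, 10, 11, 12, 13} — every element is covered.
No 4 of the 10 groups cover everything (all 210 combinations miss at least one element), so 5 is optimal.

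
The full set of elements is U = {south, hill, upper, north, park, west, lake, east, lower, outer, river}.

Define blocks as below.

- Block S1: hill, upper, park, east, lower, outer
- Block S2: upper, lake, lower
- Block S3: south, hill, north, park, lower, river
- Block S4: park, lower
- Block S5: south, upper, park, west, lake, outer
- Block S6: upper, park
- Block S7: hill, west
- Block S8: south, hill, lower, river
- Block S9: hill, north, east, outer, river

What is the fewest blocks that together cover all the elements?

S1 and S3 and S5 together: S1 ∪ S3 ∪ S5 = {south, hill, upper, north, park, west, lake, east, lower, outer, river} — every element is covered.
No 2 of the 9 blocks cover everything (all 36 combinations miss at least one element), so 3 is optimal.

3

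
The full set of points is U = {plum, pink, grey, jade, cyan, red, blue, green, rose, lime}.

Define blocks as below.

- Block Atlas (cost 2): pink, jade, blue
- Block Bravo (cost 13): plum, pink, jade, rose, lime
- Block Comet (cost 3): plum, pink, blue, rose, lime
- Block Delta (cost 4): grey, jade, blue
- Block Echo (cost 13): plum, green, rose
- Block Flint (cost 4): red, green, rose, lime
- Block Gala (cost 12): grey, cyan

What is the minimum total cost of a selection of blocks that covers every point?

21

Atlas, Comet, Flint, Gala together cover every point (Atlas ∪ Comet ∪ Flint ∪ Gala = {plum, pink, grey, jade, cyan, red, blue, green, rose, lime}); total cost 2 + 3 + 4 + 12 = 21.
The greedy pick Comet, Atlas, Flint, Delta, Gala costs 25; no covering selection beats 21.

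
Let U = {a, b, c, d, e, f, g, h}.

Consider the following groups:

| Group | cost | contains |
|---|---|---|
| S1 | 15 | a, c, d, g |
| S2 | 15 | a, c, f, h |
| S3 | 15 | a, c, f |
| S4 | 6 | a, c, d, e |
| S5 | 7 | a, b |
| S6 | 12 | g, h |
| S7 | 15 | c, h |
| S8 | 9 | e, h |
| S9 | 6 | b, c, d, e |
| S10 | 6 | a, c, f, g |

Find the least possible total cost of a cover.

21

S8, S9, S10 together cover every item (S8 ∪ S9 ∪ S10 = {a, b, c, d, e, f, g, h}); total cost 9 + 6 + 6 = 21.
The greedy pick S4, S10, S9, S8 costs 27; no covering selection beats 21.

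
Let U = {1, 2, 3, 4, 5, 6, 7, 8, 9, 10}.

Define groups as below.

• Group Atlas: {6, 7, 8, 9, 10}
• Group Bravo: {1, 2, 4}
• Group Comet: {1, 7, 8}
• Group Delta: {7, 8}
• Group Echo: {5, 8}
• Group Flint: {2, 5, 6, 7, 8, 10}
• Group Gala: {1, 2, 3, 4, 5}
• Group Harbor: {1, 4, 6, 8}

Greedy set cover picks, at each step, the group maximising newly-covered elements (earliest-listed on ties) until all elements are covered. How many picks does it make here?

Greedy: pick Flint (covers 6 new) → pick Gala (covers 3 new) → pick Atlas (covers 1 new). Total picks: 3.
(The true minimum cover uses only 2 groups, so greedy is not optimal here.)

3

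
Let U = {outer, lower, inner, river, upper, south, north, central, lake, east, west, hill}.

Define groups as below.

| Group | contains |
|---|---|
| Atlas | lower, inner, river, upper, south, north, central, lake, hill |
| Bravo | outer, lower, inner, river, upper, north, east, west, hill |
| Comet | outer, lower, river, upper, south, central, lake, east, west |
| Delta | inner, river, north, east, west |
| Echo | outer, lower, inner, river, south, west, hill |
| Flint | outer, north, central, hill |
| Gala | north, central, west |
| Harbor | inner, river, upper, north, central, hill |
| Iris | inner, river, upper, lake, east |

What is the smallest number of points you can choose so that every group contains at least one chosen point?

2

H = {inner, central} meets every group (each contains at least one member of H), and |H| = 2.
The groups Gala, Iris are pairwise disjoint, so any hitting set needs a separate point for each — at least 2. Hence 2 is optimal.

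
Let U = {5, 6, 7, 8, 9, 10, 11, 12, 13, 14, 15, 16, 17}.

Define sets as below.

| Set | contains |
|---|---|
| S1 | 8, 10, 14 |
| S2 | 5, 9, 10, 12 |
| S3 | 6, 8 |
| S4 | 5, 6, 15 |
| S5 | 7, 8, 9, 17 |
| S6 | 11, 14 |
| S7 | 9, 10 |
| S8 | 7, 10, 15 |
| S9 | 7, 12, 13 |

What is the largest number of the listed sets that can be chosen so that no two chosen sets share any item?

4

S4, S6, S7, S9 are pairwise disjoint (S4={5,6,15}; S6={11,14}; S7={9,10}; S9={7,12,13}).
Every remaining set overlaps one of these, and no 5 of the listed sets are pairwise disjoint, so 4 is the maximum.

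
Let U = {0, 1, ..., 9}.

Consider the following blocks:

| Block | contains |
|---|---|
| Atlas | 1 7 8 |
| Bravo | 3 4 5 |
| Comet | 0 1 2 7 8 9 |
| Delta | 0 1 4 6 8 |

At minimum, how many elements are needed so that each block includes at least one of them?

2

H = {4, 7} meets every block (each contains at least one member of H), and |H| = 2.
The blocks Bravo, Comet are pairwise disjoint, so any hitting set needs a separate element for each — at least 2. Hence 2 is optimal.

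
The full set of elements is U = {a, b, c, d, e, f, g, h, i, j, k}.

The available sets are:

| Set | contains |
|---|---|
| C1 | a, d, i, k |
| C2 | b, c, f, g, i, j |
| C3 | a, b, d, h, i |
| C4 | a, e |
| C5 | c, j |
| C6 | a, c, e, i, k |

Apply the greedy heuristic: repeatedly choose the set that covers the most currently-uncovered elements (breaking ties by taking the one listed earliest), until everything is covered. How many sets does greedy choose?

Greedy: pick C2 (covers 6 new) → pick C1 (covers 3 new) → pick C3 (covers 1 new) → pick C4 (covers 1 new). Total picks: 4.
(The true minimum cover uses only 3 sets, so greedy is not optimal here.)

4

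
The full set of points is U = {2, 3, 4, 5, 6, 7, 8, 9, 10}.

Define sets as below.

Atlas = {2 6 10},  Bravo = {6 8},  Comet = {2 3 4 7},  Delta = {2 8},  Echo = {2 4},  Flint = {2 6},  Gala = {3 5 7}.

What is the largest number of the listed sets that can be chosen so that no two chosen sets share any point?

Bravo, Echo, Gala are pairwise disjoint (Bravo={6,8}; Echo={2,4}; Gala={3,5,7}).
Every remaining set overlaps one of these, and no 4 of the listed sets are pairwise disjoint, so 3 is the maximum.

3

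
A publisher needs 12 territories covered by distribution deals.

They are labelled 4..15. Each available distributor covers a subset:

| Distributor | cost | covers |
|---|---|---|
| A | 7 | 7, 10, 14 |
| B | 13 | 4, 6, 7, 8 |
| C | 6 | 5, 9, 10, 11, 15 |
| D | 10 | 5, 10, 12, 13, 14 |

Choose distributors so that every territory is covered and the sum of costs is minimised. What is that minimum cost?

B, C, D together cover every territory (B ∪ C ∪ D = {4, 5, 6, 7, 8, 9, 10, 11, 12, 13, 14, 15}); total cost 13 + 6 + 10 = 29.
No covering selection has total cost below 29.

29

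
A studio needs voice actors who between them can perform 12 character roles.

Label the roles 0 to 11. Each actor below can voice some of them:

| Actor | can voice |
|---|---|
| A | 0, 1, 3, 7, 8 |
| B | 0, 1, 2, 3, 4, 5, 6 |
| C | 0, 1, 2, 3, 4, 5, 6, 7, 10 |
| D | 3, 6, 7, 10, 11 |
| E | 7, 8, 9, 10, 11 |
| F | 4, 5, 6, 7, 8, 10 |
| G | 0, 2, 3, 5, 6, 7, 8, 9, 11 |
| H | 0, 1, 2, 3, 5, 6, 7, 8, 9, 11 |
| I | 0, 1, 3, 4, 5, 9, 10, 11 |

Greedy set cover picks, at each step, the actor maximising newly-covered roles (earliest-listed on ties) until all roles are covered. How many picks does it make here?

2

Greedy: pick H (covers 10 new) → pick C (covers 2 new). Total picks: 2.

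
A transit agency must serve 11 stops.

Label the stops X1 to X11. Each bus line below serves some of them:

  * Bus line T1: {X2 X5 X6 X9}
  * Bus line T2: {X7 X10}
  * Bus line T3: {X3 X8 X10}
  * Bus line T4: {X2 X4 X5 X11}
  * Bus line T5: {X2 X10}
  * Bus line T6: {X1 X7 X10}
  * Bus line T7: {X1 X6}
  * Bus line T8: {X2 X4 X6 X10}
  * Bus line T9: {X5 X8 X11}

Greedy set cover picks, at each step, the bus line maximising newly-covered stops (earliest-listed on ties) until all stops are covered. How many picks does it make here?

4

Greedy: pick T1 (covers 4 new) → pick T3 (covers 3 new) → pick T4 (covers 2 new) → pick T6 (covers 2 new). Total picks: 4.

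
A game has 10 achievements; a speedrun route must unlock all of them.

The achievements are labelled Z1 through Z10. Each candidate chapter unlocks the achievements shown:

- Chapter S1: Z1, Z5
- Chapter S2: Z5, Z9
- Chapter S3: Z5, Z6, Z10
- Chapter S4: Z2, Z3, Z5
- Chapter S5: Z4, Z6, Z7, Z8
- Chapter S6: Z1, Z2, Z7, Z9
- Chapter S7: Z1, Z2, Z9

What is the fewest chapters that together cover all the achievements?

4

Take {S3, S4, S5, S6}. Their union is {Z1, Z2, Z3, Z4, Z5, Z6, Z7, Z8, Z9, Z10}, which is all 10 achievements.
No 3 of the 7 chapters cover everything (all 35 combinations miss at least one achievement), so 4 is optimal.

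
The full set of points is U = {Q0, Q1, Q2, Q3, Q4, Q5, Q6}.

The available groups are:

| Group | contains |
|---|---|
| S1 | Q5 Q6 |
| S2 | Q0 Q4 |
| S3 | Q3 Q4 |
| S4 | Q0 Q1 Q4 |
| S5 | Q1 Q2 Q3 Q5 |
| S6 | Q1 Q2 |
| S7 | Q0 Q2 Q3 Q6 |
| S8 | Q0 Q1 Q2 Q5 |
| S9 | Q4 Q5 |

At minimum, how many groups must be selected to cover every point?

Take {S1, S3, S8}. Their union is {Q0, Q1, Q2, Q3, Q4, Q5, Q6}, which is all 7 points.
No 2 of the 9 groups cover everything (all 36 combinations miss at least one point), so 3 is optimal.

3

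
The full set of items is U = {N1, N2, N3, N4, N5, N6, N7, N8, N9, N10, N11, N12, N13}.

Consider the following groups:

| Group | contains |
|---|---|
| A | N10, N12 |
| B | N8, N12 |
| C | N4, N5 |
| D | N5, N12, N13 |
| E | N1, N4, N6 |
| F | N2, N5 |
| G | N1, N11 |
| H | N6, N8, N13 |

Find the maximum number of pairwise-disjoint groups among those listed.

4

A, C, G, H are pairwise disjoint (A={N10,N12}; C={N4,N5}; G={N1,N11}; H={N6,N8,N13}).
Every remaining group overlaps one of these, and no 5 of the listed groups are pairwise disjoint, so 4 is the maximum.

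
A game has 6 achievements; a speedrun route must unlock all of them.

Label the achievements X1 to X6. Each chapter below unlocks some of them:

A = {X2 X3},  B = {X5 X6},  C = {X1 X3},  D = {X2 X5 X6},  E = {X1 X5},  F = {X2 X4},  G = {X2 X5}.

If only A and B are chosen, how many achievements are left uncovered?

2

Union of A, B = {X2, X3, X5, X6}.
Not covered: X1, X4 — 2 achievements.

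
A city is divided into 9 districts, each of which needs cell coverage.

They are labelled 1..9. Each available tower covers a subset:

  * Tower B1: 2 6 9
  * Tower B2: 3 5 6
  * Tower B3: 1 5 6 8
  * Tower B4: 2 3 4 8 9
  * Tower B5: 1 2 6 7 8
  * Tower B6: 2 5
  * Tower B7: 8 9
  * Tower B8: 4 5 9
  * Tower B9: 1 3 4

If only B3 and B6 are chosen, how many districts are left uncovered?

Union of B3, B6 = {1, 2, 5, 6, 8}.
Not covered: 3, 4, 7, 9 — 4 districts.

4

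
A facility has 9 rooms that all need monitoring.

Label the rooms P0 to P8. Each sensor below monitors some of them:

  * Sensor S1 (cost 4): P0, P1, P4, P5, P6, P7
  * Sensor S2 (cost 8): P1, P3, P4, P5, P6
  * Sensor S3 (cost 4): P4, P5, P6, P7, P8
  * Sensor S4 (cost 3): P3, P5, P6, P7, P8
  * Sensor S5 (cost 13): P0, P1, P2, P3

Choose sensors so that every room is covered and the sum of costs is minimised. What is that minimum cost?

S3, S5 together cover every room (S3 ∪ S5 = {P0, P1, P2, P3, P4, P5, P6, P7, P8}); total cost 4 + 13 = 17.
The greedy pick S4, S1, S5 costs 20; no covering selection beats 17.

17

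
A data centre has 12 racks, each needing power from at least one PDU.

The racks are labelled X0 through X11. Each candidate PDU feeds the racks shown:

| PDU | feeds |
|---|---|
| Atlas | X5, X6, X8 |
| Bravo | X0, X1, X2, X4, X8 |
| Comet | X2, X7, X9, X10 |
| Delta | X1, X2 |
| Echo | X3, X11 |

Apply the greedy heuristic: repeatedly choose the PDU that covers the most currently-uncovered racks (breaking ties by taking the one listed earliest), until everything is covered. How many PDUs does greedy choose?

Greedy: pick Bravo (covers 5 new) → pick Comet (covers 3 new) → pick Atlas (covers 2 new) → pick Echo (covers 2 new). Total picks: 4.

4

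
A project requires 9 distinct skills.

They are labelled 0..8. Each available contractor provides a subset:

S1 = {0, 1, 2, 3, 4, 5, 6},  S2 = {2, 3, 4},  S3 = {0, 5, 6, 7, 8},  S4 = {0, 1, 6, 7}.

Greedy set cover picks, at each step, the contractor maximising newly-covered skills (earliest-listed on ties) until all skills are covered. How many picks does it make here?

Greedy: pick S1 (covers 7 new) → pick S3 (covers 2 new). Total picks: 2.

2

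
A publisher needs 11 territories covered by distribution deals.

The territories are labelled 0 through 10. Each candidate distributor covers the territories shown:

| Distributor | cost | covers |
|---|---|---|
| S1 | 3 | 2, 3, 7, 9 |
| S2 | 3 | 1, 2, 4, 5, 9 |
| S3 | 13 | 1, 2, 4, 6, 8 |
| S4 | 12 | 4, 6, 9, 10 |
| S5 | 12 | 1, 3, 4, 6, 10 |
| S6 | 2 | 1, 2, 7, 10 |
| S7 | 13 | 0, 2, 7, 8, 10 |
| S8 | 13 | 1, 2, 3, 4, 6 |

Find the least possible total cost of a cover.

S2, S5, S7 together cover every territory (S2 ∪ S5 ∪ S7 = {0, 1, 2, 3, 4, 5, 6, 7, 8, 9, 10}); total cost 3 + 12 + 13 = 28.
The greedy pick S6, S2, S1, S3, S7 costs 34; no covering selection beats 28.

28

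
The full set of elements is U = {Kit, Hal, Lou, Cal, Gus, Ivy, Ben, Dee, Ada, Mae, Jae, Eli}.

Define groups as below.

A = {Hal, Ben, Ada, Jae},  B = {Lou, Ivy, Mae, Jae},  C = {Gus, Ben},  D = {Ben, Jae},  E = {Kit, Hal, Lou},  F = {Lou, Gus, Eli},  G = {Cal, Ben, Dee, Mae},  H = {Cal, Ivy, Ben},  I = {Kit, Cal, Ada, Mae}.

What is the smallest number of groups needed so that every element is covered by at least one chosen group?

5

Take {B, E, F, G, I}. Their union is {Kit, Hal, Lou, Cal, Gus, Ivy, Ben, Dee, Ada, Mae, Jae, Eli}, which is all 12 elements.
No 4 of the 9 groups cover everything (all 126 combinations miss at least one element), so 5 is optimal.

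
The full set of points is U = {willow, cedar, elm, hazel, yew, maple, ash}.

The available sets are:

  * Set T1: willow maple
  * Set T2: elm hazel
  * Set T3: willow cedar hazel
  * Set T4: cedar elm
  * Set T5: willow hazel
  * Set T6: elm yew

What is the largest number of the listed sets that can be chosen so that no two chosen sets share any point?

2

T1, T2 are pairwise disjoint (T1={willow,maple}; T2={elm,hazel}).
Every remaining set overlaps one of these, and no 3 of the listed sets are pairwise disjoint, so 2 is the maximum.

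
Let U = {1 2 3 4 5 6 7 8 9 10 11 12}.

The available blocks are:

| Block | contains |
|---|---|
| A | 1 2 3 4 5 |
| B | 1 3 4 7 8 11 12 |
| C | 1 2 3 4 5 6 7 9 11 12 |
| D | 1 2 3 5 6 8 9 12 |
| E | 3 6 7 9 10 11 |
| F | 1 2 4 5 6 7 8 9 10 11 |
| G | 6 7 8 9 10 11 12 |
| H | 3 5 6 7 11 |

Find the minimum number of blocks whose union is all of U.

2

Take {A, G}. Their union is {1, 2, 3, 4, 5, 6, 7, 8, 9, 10, 11, 12}, which is all 12 elements.
No single block has all 12 elements (the largest, C, has 10), so 2 is optimal.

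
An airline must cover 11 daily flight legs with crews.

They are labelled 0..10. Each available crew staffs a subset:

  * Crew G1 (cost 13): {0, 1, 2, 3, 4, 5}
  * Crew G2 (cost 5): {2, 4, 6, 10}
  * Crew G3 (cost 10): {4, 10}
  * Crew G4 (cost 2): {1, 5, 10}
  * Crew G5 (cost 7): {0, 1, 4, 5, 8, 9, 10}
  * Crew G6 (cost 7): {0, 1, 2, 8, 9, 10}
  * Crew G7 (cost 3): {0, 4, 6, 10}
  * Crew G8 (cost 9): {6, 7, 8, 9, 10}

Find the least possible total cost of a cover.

G1, G8 together cover every leg (G1 ∪ G8 = {0, 1, 2, 3, 4, 5, 6, 7, 8, 9, 10}); total cost 13 + 9 = 22.
The greedy pick G4, G7, G6, G8, G1 costs 34; no covering selection beats 22.

22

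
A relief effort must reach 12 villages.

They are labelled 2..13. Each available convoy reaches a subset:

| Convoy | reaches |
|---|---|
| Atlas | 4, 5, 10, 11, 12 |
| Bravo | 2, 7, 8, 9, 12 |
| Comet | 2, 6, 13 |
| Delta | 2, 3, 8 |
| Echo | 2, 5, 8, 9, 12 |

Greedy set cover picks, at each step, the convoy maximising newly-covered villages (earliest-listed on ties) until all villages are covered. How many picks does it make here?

Greedy: pick Atlas (covers 5 new) → pick Bravo (covers 4 new) → pick Comet (covers 2 new) → pick Delta (covers 1 new). Total picks: 4.

4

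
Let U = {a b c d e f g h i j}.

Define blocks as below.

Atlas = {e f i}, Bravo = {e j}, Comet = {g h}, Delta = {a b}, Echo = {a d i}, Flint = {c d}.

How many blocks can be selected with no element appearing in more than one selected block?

Atlas, Comet, Delta, Flint are pairwise disjoint (Atlas={e,f,i}; Comet={g,h}; Delta={a,b}; Flint={c,d}).
Every remaining block overlaps one of these, and no 5 of the listed blocks are pairwise disjoint, so 4 is the maximum.

4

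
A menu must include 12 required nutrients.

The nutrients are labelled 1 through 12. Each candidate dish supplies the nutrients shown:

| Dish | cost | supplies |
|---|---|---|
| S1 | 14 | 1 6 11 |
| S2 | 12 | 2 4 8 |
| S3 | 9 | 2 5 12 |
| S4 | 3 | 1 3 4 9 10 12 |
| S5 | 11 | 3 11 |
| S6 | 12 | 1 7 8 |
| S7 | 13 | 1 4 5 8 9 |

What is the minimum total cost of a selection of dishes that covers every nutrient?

S1, S3, S4, S6 together cover every nutrient (S1 ∪ S3 ∪ S4 ∪ S6 = {1, 2, 3, 4, 5, 6, 7, 8, 9, 10, 11, 12}); total cost 14 + 9 + 3 + 12 = 38.
No covering selection has total cost below 38.

38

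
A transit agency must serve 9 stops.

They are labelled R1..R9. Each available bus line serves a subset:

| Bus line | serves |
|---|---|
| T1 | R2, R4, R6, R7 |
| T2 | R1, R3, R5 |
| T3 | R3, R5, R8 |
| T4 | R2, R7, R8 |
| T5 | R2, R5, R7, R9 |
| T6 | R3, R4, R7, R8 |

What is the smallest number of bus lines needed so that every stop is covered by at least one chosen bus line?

4

Take {T1, T2, T4, T5}. Their union is {R1, R2, R3, R4, R5, R6, R7, R8, R9}, which is all 9 stops.
No 3 of the 6 bus lines cover everything (all 20 combinations miss at least one stop), so 4 is optimal.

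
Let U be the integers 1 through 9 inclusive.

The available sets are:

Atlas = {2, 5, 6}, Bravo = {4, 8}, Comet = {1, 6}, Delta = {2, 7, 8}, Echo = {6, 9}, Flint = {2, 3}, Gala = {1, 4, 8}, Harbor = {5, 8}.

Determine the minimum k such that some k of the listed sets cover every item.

5

Atlas and Delta and Echo and Flint and Gala together: Atlas ∪ Delta ∪ Echo ∪ Flint ∪ Gala = {1, 2, 3, 4, 5, 6, 7, 8, 9} — every item is covered.
No 4 of the 8 sets cover everything (all 70 combinations miss at least one item), so 5 is optimal.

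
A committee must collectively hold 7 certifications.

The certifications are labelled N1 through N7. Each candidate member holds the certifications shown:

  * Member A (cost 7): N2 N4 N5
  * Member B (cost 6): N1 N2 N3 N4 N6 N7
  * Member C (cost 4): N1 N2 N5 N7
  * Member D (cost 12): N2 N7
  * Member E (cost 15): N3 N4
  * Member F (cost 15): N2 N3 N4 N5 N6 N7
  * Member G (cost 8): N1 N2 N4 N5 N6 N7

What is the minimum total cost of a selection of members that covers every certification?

10

B, C together cover every certification (B ∪ C = {N1, N2, N3, N4, N5, N6, N7}); total cost 6 + 4 = 10.
No covering selection has total cost below 10.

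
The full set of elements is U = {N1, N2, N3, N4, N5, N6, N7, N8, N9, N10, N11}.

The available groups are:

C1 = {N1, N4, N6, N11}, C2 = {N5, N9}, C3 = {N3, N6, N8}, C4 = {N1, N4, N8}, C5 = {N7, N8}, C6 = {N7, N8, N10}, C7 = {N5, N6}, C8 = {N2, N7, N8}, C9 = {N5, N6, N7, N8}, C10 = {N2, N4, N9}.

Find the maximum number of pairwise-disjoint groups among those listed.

C1, C2, C5 are pairwise disjoint (C1={N1,N4,N6,N11}; C2={N5,N9}; C5={N7,N8}).
Every remaining group overlaps one of these, and no 4 of the listed groups are pairwise disjoint, so 3 is the maximum.

3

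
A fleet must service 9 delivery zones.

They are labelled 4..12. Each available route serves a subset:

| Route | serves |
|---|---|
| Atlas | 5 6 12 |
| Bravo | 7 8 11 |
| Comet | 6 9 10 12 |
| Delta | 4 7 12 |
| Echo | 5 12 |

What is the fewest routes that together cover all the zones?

4

Take {Bravo, Comet, Delta, Echo}. Their union is {4, 5, 6, 7, 8, 9, 10, 11, 12}, which is all 9 zones.
No 3 of the 5 routes cover everything (all 10 combinations miss at least one zone), so 4 is optimal.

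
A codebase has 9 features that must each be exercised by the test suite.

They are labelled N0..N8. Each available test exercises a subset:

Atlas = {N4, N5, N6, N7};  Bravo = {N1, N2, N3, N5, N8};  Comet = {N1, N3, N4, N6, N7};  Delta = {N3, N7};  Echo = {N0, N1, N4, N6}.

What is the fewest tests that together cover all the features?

Take {Bravo, Comet, Echo}. Their union is {N0, N1, N2, N3, N4, N5, N6, N7, N8}, which is all 9 features.
Only Echo contains N0, so Echo is forced; the remaining 5 features need at least 2 more tests (each remaining test adds at most 4) — so at least 3 tests are needed, and 3 is optimal.

3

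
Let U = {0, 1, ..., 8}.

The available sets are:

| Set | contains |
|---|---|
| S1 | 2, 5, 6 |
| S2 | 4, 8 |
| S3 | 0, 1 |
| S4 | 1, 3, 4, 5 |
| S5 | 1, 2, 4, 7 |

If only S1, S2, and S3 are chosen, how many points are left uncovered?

Union of S1, S2, S3 = {0, 1, 2, 4, 5, 6, 8}.
Not covered: 3, 7 — 2 points.

2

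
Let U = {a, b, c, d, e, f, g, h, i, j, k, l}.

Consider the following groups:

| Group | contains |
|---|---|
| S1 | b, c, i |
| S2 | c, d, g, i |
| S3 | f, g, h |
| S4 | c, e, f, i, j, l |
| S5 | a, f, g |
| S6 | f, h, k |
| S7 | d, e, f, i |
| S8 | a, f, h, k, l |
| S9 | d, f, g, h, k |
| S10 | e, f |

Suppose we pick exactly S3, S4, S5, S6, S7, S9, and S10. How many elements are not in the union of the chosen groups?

1

Union of S3, S4, S5, S6, S7, S9, S10 = {a, c, d, e, f, g, h, i, j, k, l}.
Not covered: b — 1 element.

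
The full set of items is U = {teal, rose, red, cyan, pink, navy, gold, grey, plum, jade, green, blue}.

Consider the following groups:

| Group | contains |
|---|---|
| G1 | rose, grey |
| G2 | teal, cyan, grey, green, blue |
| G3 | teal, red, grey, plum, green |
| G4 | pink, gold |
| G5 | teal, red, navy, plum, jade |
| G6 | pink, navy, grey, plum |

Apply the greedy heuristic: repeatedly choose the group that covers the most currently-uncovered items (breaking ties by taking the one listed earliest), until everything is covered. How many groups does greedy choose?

Greedy: pick G2 (covers 5 new) → pick G5 (covers 4 new) → pick G4 (covers 2 new) → pick G1 (covers 1 new). Total picks: 4.

4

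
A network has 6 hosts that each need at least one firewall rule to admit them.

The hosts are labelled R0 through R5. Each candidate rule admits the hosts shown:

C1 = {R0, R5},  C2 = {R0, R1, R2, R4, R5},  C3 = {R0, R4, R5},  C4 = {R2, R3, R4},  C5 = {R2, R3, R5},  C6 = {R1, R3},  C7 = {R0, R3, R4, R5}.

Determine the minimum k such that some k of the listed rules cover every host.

2

C2 and C7 together: C2 ∪ C7 = {R0, R1, R2, R3, R4, R5} — every host is covered.
No single rule has all 6 hosts (the largest, C2, has 5), so 2 is optimal.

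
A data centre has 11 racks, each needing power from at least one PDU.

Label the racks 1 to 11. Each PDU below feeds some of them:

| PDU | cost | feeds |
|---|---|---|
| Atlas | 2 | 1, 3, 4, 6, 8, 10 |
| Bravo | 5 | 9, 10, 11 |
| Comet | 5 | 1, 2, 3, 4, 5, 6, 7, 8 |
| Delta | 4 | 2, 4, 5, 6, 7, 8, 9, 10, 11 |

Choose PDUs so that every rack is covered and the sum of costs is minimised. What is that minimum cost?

Atlas, Delta together cover every rack (Atlas ∪ Delta = {1, 2, 3, 4, 5, 6, 7, 8, 9, 10, 11}); total cost 2 + 4 = 6.
No covering selection has total cost below 6.

6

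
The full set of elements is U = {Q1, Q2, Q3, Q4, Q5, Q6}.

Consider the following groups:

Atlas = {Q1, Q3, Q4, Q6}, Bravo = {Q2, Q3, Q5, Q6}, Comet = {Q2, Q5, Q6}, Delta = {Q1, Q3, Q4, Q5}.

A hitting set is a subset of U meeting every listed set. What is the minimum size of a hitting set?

2

H = {Q3, Q6} meets every group (each contains at least one member of H), and |H| = 2.
No single element lies in every group, so at least 2 are needed and 2 is optimal.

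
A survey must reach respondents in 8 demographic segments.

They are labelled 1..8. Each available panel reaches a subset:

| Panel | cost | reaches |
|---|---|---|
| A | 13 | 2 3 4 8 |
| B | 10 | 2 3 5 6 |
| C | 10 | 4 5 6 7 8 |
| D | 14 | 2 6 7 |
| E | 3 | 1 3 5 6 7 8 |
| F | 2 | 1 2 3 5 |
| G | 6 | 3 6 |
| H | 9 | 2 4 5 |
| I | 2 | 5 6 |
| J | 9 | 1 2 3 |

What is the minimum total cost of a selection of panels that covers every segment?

C, F together cover every segment (C ∪ F = {1, 2, 3, 4, 5, 6, 7, 8}); total cost 10 + 2 = 12.
The greedy pick E, F, H costs 14; no covering selection beats 12.

12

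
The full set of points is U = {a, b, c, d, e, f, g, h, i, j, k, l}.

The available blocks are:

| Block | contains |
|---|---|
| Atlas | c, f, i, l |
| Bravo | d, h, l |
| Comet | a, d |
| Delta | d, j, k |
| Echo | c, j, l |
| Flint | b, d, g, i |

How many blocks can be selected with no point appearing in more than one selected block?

2

Comet, Echo are pairwise disjoint (Comet={a,d}; Echo={c,j,l}).
Every remaining block overlaps one of these, and no 3 of the listed blocks are pairwise disjoint, so 2 is the maximum.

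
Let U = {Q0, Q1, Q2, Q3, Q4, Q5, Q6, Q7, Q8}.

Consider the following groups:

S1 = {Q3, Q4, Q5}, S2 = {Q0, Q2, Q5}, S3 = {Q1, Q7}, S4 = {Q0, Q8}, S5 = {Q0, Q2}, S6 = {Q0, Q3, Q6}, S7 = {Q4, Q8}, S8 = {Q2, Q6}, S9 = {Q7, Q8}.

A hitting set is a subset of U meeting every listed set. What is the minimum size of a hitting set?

H = {Q0, Q2, Q4, Q7} meets every group (each contains at least one member of H), and |H| = 4.
The groups S1, S3, S4, S8 are pairwise disjoint, so any hitting set needs a separate item for each — at least 4. Hence 4 is optimal.

4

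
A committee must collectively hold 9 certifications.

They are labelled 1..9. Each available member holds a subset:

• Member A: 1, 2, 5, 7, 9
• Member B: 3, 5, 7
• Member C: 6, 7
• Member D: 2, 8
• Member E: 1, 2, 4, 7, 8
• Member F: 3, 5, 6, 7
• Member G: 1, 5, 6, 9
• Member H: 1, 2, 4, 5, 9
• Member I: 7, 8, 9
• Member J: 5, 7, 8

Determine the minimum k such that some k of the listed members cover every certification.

3

Take {F, H, I}. Their union is {1, 2, 3, 4, 5, 6, 7, 8, 9}, which is all 9 certifications.
No 2 of the 10 members cover everything (all 45 combinations miss at least one certification), so 3 is optimal.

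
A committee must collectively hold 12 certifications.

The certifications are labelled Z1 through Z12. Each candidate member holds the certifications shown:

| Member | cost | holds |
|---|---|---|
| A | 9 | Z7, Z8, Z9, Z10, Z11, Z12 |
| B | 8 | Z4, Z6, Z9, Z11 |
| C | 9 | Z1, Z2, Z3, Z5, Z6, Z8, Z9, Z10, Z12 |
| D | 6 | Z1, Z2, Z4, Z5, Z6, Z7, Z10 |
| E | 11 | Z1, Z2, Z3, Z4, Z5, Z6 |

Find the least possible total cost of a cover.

20

A, E together cover every certification (A ∪ E = {Z1, Z2, Z3, Z4, Z5, Z6, Z7, Z8, Z9, Z10, Z11, Z12}); total cost 9 + 11 = 20.
The greedy pick D, A, C costs 24; no covering selection beats 20.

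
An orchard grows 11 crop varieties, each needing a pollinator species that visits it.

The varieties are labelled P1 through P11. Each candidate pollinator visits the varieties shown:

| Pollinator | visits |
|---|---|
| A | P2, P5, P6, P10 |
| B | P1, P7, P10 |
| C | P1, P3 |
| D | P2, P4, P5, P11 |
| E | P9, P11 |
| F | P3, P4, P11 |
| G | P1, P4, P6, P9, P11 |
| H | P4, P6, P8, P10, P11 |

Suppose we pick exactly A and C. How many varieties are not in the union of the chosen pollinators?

5

Union of A, C = {P1, P2, P3, P5, P6, P10}.
Not covered: P4, P7, P8, P9, P11 — 5 varieties.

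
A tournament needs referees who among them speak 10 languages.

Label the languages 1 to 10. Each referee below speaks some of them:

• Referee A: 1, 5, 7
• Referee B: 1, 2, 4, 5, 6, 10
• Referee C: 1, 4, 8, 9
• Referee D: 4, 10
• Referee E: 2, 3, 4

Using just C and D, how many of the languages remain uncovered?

Union of C, D = {1, 4, 8, 9, 10}.
Not covered: 2, 3, 5, 6, 7 — 5 languages.

5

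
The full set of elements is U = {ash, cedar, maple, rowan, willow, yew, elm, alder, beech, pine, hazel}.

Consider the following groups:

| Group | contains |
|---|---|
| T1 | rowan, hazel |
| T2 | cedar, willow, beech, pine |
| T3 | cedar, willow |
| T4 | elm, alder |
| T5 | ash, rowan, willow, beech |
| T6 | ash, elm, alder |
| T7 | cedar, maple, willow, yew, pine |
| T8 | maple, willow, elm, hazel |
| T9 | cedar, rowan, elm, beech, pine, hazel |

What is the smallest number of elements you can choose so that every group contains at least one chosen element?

3

The 3 elements {willow, alder, hazel} hit every group.
The groups T1, T6, T7 are pairwise disjoint, so any hitting set needs a separate element for each — at least 3. Hence 3 is optimal.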